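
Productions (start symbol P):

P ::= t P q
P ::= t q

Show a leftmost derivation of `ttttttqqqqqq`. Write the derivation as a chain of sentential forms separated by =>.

P => tPq => ttPqq => tttPqqq => ttttPqqqq => tttttPqqqqq => ttttttqqqqqq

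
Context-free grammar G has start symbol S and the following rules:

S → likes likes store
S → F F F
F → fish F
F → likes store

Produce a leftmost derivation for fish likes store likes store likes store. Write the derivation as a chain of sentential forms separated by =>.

S => F F F   [S → F F F]
F F F => fish F F F   [F → fish F]
fish F F F => fish likes store F F   [F → likes store]
fish likes store F F => fish likes store likes store F   [F → likes store]
fish likes store likes store F => fish likes store likes store likes store   [F → likes store]

S => F F F => fish F F F => fish likes store F F => fish likes store likes store F => fish likes store likes store likes store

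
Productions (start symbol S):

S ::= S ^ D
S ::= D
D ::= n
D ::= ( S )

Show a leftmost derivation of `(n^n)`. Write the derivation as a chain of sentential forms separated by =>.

S => D => (S) => (S^D) => (D^D) => (n^D) => (n^n)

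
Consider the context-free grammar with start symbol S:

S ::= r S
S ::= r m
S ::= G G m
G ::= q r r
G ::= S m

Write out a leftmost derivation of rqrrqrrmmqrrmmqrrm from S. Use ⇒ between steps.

S ⇒ rS ⇒ rGGm ⇒ rSmGm ⇒ rGGmmGm ⇒ rSmGmmGm ⇒ rGGmmGmmGm ⇒ rqrrGmmGmmGm ⇒ rqrrqrrmmGmmGm ⇒ rqrrqrrmmqrrmmGm ⇒ rqrrqrrmmqrrmmqrrm

S ⇒ rS   [S ::= r S]
rS ⇒ rGGm   [S ::= G G m]
rGGm ⇒ rSmGm   [G ::= S m]
rSmGm ⇒ rGGmmGm   [S ::= G G m]
rGGmmGm ⇒ rSmGmmGm   [G ::= S m]
rSmGmmGm ⇒ rGGmmGmmGm   [S ::= G G m]
rGGmmGmmGm ⇒ rqrrGmmGmmGm   [G ::= q r r]
rqrrGmmGmmGm ⇒ rqrrqrrmmGmmGm   [G ::= q r r]
rqrrqrrmmGmmGm ⇒ rqrrqrrmmqrrmmGm   [G ::= q r r]
rqrrqrrmmqrrmmGm ⇒ rqrrqrrmmqrrmmqrrm   [G ::= q r r]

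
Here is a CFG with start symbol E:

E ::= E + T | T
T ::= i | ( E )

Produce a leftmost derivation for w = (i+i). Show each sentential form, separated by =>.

E=>T=>(E)=>(E+T)=>(T+T)=>(i+T)=>(i+i)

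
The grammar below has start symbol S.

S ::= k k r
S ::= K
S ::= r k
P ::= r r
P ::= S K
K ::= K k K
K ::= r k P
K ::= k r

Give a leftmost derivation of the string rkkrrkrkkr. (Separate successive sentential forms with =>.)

S => K => rkP => rkSK => rkKK => rkkrK => rkkrrkP => rkkrrkSK => rkkrrkrkK => rkkrrkrkkr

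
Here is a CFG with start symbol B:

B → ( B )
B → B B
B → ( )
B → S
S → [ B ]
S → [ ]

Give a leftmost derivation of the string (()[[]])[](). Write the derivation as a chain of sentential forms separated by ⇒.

B ⇒ BB   [B → B B]
BB ⇒ BBB   [B → B B]
BBB ⇒ (B)BB   [B → ( B )]
(B)BB ⇒ (BB)BB   [B → B B]
(BB)BB ⇒ (()B)BB   [B → ( )]
(()B)BB ⇒ (()S)BB   [B → S]
(()S)BB ⇒ (()[B])BB   [S → [ B ]]
(()[B])BB ⇒ (()[S])BB   [B → S]
(()[S])BB ⇒ (()[[]])BB   [S → [ ]]
(()[[]])BB ⇒ (()[[]])SB   [B → S]
(()[[]])SB ⇒ (()[[]])[]B   [S → [ ]]
(()[[]])[]B ⇒ (()[[]])[]()   [B → ( )]

B ⇒ BB ⇒ BBB ⇒ (B)BB ⇒ (BB)BB ⇒ (()B)BB ⇒ (()S)BB ⇒ (()[B])BB ⇒ (()[S])BB ⇒ (()[[]])BB ⇒ (()[[]])SB ⇒ (()[[]])[]B ⇒ (()[[]])[]()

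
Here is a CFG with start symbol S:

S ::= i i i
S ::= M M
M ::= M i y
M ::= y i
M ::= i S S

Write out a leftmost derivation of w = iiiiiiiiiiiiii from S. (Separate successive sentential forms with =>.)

S => MM => iSSM => iiiiSM => iiiiiiiM => iiiiiiiiSS => iiiiiiiiiiiS => iiiiiiiiiiiiii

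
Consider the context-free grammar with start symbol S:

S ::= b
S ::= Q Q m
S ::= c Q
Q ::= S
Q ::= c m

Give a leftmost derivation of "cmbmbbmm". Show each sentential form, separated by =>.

S => QQm => SQm => QQmQm => cmQmQm => cmSmQm => cmbmQm => cmbmSm => cmbmQQmm => cmbmSQmm => cmbmbQmm => cmbmbSmm => cmbmbbmm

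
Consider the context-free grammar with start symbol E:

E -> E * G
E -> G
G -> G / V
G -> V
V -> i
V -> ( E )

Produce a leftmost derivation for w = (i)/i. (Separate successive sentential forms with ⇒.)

E ⇒ G ⇒ G/V ⇒ V/V ⇒ (E)/V ⇒ (G)/V ⇒ (V)/V ⇒ (i)/V ⇒ (i)/i

E ⇒ G   [E -> G]
G ⇒ G/V   [G -> G / V]
G/V ⇒ V/V   [G -> V]
V/V ⇒ (E)/V   [V -> ( E )]
(E)/V ⇒ (G)/V   [E -> G]
(G)/V ⇒ (V)/V   [G -> V]
(V)/V ⇒ (i)/V   [V -> i]
(i)/V ⇒ (i)/i   [V -> i]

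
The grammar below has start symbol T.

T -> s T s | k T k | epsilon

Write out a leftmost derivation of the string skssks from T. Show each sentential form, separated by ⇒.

T ⇒ sTs   [T -> s T s]
sTs ⇒ skTks   [T -> k T k]
skTks ⇒ sksTsks   [T -> s T s]
sksTsks ⇒ skssks   [T -> epsilon]

T ⇒ sTs ⇒ skTks ⇒ sksTsks ⇒ skssks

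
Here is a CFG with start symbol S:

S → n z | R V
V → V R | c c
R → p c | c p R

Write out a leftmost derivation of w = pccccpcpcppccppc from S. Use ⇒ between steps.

S ⇒ RV ⇒ pcV ⇒ pcVR ⇒ pcVRR ⇒ pcccRR ⇒ pccccpRR ⇒ pccccpcpRR ⇒ pccccpcpcpRR ⇒ pccccpcpcppcR ⇒ pccccpcpcppccpR ⇒ pccccpcpcppccppc

S ⇒ RV   [S → R V]
RV ⇒ pcV   [R → p c]
pcV ⇒ pcVR   [V → V R]
pcVR ⇒ pcVRR   [V → V R]
pcVRR ⇒ pcccRR   [V → c c]
pcccRR ⇒ pccccpRR   [R → c p R]
pccccpRR ⇒ pccccpcpRR   [R → c p R]
pccccpcpRR ⇒ pccccpcpcpRR   [R → c p R]
pccccpcpcpRR ⇒ pccccpcpcppcR   [R → p c]
pccccpcpcppcR ⇒ pccccpcpcppccpR   [R → c p R]
pccccpcpcppccpR ⇒ pccccpcpcppccppc   [R → p c]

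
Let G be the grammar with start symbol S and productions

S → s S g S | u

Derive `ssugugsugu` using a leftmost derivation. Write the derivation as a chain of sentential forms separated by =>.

S => sSgS   [S → s S g S]
sSgS => ssSgSgS   [S → s S g S]
ssSgSgS => ssugSgS   [S → u]
ssugSgS => ssugugS   [S → u]
ssugugS => ssugugsSgS   [S → s S g S]
ssugugsSgS => ssugugsugS   [S → u]
ssugugsugS => ssugugsugu   [S → u]

S=>sSgS=>ssSgSgS=>ssugSgS=>ssugugS=>ssugugsSgS=>ssugugsugS=>ssugugsugu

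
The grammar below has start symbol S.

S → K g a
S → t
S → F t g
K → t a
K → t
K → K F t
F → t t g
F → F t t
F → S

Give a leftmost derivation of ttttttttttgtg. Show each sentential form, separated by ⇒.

S⇒Ftg⇒Stg⇒Ftgtg⇒Ftttgtg⇒Ftttttgtg⇒Ftttttttgtg⇒Ftttttttttgtg⇒Stttttttttgtg⇒ttttttttttgtg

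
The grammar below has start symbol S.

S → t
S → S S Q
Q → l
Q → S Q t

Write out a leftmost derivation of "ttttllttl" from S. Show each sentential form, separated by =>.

S => SSQ => SSQSQ => tSQSQ => ttQSQ => ttSQtSQ => ttSSQQtSQ => tttSQQtSQ => ttttQQtSQ => ttttlQtSQ => ttttlltSQ => ttttllttQ => ttttllttl

S => SSQ   [S → S S Q]
SSQ => SSQSQ   [S → S S Q]
SSQSQ => tSQSQ   [S → t]
tSQSQ => ttQSQ   [S → t]
ttQSQ => ttSQtSQ   [Q → S Q t]
ttSQtSQ => ttSSQQtSQ   [S → S S Q]
ttSSQQtSQ => tttSQQtSQ   [S → t]
tttSQQtSQ => ttttQQtSQ   [S → t]
ttttQQtSQ => ttttlQtSQ   [Q → l]
ttttlQtSQ => ttttlltSQ   [Q → l]
ttttlltSQ => ttttllttQ   [S → t]
ttttllttQ => ttttllttl   [Q → l]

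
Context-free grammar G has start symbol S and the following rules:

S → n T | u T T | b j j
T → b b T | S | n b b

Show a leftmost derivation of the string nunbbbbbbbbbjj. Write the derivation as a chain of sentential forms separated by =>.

S => nT => nS => nuTT => nunbbT => nunbbbbT => nunbbbbbbT => nunbbbbbbbbT => nunbbbbbbbbS => nunbbbbbbbbbjj

S => nT   [S → n T]
nT => nS   [T → S]
nS => nuTT   [S → u T T]
nuTT => nunbbT   [T → n b b]
nunbbT => nunbbbbT   [T → b b T]
nunbbbbT => nunbbbbbbT   [T → b b T]
nunbbbbbbT => nunbbbbbbbbT   [T → b b T]
nunbbbbbbbbT => nunbbbbbbbbS   [T → S]
nunbbbbbbbbS => nunbbbbbbbbbjj   [S → b j j]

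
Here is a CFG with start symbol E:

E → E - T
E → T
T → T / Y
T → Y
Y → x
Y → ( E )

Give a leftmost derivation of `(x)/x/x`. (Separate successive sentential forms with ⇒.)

E ⇒ T   [E → T]
T ⇒ T/Y   [T → T / Y]
T/Y ⇒ T/Y/Y   [T → T / Y]
T/Y/Y ⇒ Y/Y/Y   [T → Y]
Y/Y/Y ⇒ (E)/Y/Y   [Y → ( E )]
(E)/Y/Y ⇒ (T)/Y/Y   [E → T]
(T)/Y/Y ⇒ (Y)/Y/Y   [T → Y]
(Y)/Y/Y ⇒ (x)/Y/Y   [Y → x]
(x)/Y/Y ⇒ (x)/x/Y   [Y → x]
(x)/x/Y ⇒ (x)/x/x   [Y → x]

E ⇒ T ⇒ T/Y ⇒ T/Y/Y ⇒ Y/Y/Y ⇒ (E)/Y/Y ⇒ (T)/Y/Y ⇒ (Y)/Y/Y ⇒ (x)/Y/Y ⇒ (x)/x/Y ⇒ (x)/x/x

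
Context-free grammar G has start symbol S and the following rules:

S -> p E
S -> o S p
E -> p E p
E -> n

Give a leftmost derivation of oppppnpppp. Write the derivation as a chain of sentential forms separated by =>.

S => oSp => opEp => oppEpp => opppEppp => oppppEpppp => oppppnpppp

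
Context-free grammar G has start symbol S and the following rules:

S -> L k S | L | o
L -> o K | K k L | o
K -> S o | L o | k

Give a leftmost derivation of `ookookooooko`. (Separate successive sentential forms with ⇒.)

S ⇒ L ⇒ KkL ⇒ SokL ⇒ LokL ⇒ ookL ⇒ ookKkL ⇒ ookLokL ⇒ ookKkLokL ⇒ ookSokLokL ⇒ ookookLokL ⇒ ookookoKokL ⇒ ookookoSookL ⇒ ookookooookL ⇒ ookookooooko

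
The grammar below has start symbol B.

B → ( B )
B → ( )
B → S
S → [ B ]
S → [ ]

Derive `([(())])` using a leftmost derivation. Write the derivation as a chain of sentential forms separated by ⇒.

B ⇒ (B) ⇒ (S) ⇒ ([B]) ⇒ ([(B)]) ⇒ ([(())])

B ⇒ (B)   [B → ( B )]
(B) ⇒ (S)   [B → S]
(S) ⇒ ([B])   [S → [ B ]]
([B]) ⇒ ([(B)])   [B → ( B )]
([(B)]) ⇒ ([(())])   [B → ( )]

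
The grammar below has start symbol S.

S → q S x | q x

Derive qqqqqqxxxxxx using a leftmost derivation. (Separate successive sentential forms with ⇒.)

S ⇒ qSx ⇒ qqSxx ⇒ qqqSxxx ⇒ qqqqSxxxx ⇒ qqqqqSxxxxx ⇒ qqqqqqxxxxxx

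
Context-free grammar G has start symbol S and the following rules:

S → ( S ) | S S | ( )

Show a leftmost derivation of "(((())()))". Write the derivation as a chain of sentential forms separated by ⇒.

S ⇒ (S) ⇒ ((S)) ⇒ ((SS)) ⇒ (((S)S)) ⇒ (((())S)) ⇒ (((())()))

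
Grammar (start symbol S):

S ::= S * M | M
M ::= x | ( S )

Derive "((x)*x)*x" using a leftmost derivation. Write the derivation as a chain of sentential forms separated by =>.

S => S*M   [S ::= S * M]
S*M => M*M   [S ::= M]
M*M => (S)*M   [M ::= ( S )]
(S)*M => (S*M)*M   [S ::= S * M]
(S*M)*M => (M*M)*M   [S ::= M]
(M*M)*M => ((S)*M)*M   [M ::= ( S )]
((S)*M)*M => ((M)*M)*M   [S ::= M]
((M)*M)*M => ((x)*M)*M   [M ::= x]
((x)*M)*M => ((x)*x)*M   [M ::= x]
((x)*x)*M => ((x)*x)*x   [M ::= x]

S => S*M => M*M => (S)*M => (S*M)*M => (M*M)*M => ((S)*M)*M => ((M)*M)*M => ((x)*M)*M => ((x)*x)*M => ((x)*x)*x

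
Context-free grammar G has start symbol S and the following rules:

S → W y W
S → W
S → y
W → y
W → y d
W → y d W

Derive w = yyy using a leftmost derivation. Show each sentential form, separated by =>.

S=>WyW=>yyW=>yyy

S => WyW   [S → W y W]
WyW => yyW   [W → y]
yyW => yyy   [W → y]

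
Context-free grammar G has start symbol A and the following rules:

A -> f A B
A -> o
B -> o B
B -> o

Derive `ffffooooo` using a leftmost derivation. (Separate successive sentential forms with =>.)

A=>fAB=>ffABB=>fffABBB=>ffffABBBB=>ffffoBBBB=>ffffooBBB=>ffffoooBB=>ffffooooB=>ffffooooo

A => fAB   [A -> f A B]
fAB => ffABB   [A -> f A B]
ffABB => fffABBB   [A -> f A B]
fffABBB => ffffABBBB   [A -> f A B]
ffffABBBB => ffffoBBBB   [A -> o]
ffffoBBBB => ffffooBBB   [B -> o]
ffffooBBB => ffffoooBB   [B -> o]
ffffoooBB => ffffooooB   [B -> o]
ffffooooB => ffffooooo   [B -> o]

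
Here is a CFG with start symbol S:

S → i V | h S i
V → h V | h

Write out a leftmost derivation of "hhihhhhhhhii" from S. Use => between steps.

S => hSi => hhSii => hhiVii => hhihVii => hhihhVii => hhihhhVii => hhihhhhVii => hhihhhhhVii => hhihhhhhhVii => hhihhhhhhhii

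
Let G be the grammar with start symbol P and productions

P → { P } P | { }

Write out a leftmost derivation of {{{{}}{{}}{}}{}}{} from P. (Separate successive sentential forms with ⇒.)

P⇒{P}P⇒{{P}P}P⇒{{{P}P}P}P⇒{{{{}}P}P}P⇒{{{{}}{P}P}P}P⇒{{{{}}{{}}P}P}P⇒{{{{}}{{}}{}}P}P⇒{{{{}}{{}}{}}{}}P⇒{{{{}}{{}}{}}{}}{}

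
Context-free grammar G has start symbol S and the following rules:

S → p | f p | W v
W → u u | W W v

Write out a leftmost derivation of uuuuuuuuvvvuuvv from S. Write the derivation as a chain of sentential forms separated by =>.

S => Wv   [S → W v]
Wv => WWvv   [W → W W v]
WWvv => WWvWvv   [W → W W v]
WWvWvv => uuWvWvv   [W → u u]
uuWvWvv => uuWWvvWvv   [W → W W v]
uuWWvvWvv => uuuuWvvWvv   [W → u u]
uuuuWvvWvv => uuuuWWvvvWvv   [W → W W v]
uuuuWWvvvWvv => uuuuuuWvvvWvv   [W → u u]
uuuuuuWvvvWvv => uuuuuuuuvvvWvv   [W → u u]
uuuuuuuuvvvWvv => uuuuuuuuvvvuuvv   [W → u u]

S => Wv => WWvv => WWvWvv => uuWvWvv => uuWWvvWvv => uuuuWvvWvv => uuuuWWvvvWvv => uuuuuuWvvvWvv => uuuuuuuuvvvWvv => uuuuuuuuvvvuuvv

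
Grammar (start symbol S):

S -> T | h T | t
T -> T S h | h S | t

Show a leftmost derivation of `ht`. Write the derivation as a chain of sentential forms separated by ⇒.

S ⇒ T ⇒ hS ⇒ ht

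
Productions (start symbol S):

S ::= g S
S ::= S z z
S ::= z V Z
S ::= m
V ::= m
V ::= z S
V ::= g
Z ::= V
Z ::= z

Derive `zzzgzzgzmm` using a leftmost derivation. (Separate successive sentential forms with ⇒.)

S ⇒ zVZ ⇒ zzSZ ⇒ zzzVZZ ⇒ zzzgZZ ⇒ zzzgVZ ⇒ zzzgzSZ ⇒ zzzgzzVZZ ⇒ zzzgzzgZZ ⇒ zzzgzzgVZ ⇒ zzzgzzgzSZ ⇒ zzzgzzgzmZ ⇒ zzzgzzgzmV ⇒ zzzgzzgzmm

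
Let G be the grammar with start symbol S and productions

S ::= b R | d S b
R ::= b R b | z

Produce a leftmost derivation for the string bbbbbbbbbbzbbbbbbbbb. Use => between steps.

S => bR   [S ::= b R]
bR => bbRb   [R ::= b R b]
bbRb => bbbRbb   [R ::= b R b]
bbbRbb => bbbbRbbb   [R ::= b R b]
bbbbRbbb => bbbbbRbbbb   [R ::= b R b]
bbbbbRbbbb => bbbbbbRbbbbb   [R ::= b R b]
bbbbbbRbbbbb => bbbbbbbRbbbbbb   [R ::= b R b]
bbbbbbbRbbbbbb => bbbbbbbbRbbbbbbb   [R ::= b R b]
bbbbbbbbRbbbbbbb => bbbbbbbbbRbbbbbbbb   [R ::= b R b]
bbbbbbbbbRbbbbbbbb => bbbbbbbbbbRbbbbbbbbb   [R ::= b R b]
bbbbbbbbbbRbbbbbbbbb => bbbbbbbbbbzbbbbbbbbb   [R ::= z]

S=>bR=>bbRb=>bbbRbb=>bbbbRbbb=>bbbbbRbbbb=>bbbbbbRbbbbb=>bbbbbbbRbbbbbb=>bbbbbbbbRbbbbbbb=>bbbbbbbbbRbbbbbbbb=>bbbbbbbbbbRbbbbbbbbb=>bbbbbbbbbbzbbbbbbbbb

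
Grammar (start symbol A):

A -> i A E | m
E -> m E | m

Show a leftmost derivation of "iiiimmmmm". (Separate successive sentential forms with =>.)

A => iAE   [A -> i A E]
iAE => iiAEE   [A -> i A E]
iiAEE => iiiAEEE   [A -> i A E]
iiiAEEE => iiiiAEEEE   [A -> i A E]
iiiiAEEEE => iiiimEEEE   [A -> m]
iiiimEEEE => iiiimmEEE   [E -> m]
iiiimmEEE => iiiimmmEE   [E -> m]
iiiimmmEE => iiiimmmmE   [E -> m]
iiiimmmmE => iiiimmmmm   [E -> m]

A => iAE => iiAEE => iiiAEEE => iiiiAEEEE => iiiimEEEE => iiiimmEEE => iiiimmmEE => iiiimmmmE => iiiimmmmm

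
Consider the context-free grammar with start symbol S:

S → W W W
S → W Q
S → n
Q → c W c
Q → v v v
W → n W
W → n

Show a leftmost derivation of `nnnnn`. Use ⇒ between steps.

S⇒WWW⇒nWWW⇒nnWWW⇒nnnWW⇒nnnnW⇒nnnnn

S ⇒ WWW   [S → W W W]
WWW ⇒ nWWW   [W → n W]
nWWW ⇒ nnWWW   [W → n W]
nnWWW ⇒ nnnWW   [W → n]
nnnWW ⇒ nnnnW   [W → n]
nnnnW ⇒ nnnnn   [W → n]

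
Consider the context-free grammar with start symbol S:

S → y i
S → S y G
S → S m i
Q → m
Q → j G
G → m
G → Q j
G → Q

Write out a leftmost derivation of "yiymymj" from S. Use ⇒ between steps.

S ⇒ SyG   [S → S y G]
SyG ⇒ SyGyG   [S → S y G]
SyGyG ⇒ yiyGyG   [S → y i]
yiyGyG ⇒ yiymyG   [G → m]
yiymyG ⇒ yiymyQj   [G → Q j]
yiymyQj ⇒ yiymymj   [Q → m]

S ⇒ SyG ⇒ SyGyG ⇒ yiyGyG ⇒ yiymyG ⇒ yiymyQj ⇒ yiymymj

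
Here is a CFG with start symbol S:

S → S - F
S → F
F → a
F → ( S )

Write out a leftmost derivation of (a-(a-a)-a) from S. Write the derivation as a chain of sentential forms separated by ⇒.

S ⇒ F   [S → F]
F ⇒ (S)   [F → ( S )]
(S) ⇒ (S-F)   [S → S - F]
(S-F) ⇒ (S-F-F)   [S → S - F]
(S-F-F) ⇒ (F-F-F)   [S → F]
(F-F-F) ⇒ (a-F-F)   [F → a]
(a-F-F) ⇒ (a-(S)-F)   [F → ( S )]
(a-(S)-F) ⇒ (a-(S-F)-F)   [S → S - F]
(a-(S-F)-F) ⇒ (a-(F-F)-F)   [S → F]
(a-(F-F)-F) ⇒ (a-(a-F)-F)   [F → a]
(a-(a-F)-F) ⇒ (a-(a-a)-F)   [F → a]
(a-(a-a)-F) ⇒ (a-(a-a)-a)   [F → a]

S ⇒ F ⇒ (S) ⇒ (S-F) ⇒ (S-F-F) ⇒ (F-F-F) ⇒ (a-F-F) ⇒ (a-(S)-F) ⇒ (a-(S-F)-F) ⇒ (a-(F-F)-F) ⇒ (a-(a-F)-F) ⇒ (a-(a-a)-F) ⇒ (a-(a-a)-a)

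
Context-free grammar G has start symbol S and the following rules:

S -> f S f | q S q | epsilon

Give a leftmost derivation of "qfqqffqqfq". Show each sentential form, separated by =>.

S => qSq   [S -> q S q]
qSq => qfSfq   [S -> f S f]
qfSfq => qfqSqfq   [S -> q S q]
qfqSqfq => qfqqSqqfq   [S -> q S q]
qfqqSqqfq => qfqqfSfqqfq   [S -> f S f]
qfqqfSfqqfq => qfqqffqqfq   [S -> epsilon]

S=>qSq=>qfSfq=>qfqSqfq=>qfqqSqqfq=>qfqqfSfqqfq=>qfqqffqqfq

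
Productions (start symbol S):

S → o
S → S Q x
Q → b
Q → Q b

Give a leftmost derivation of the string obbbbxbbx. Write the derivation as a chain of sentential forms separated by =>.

S => SQx   [S → S Q x]
SQx => SQxQx   [S → S Q x]
SQxQx => oQxQx   [S → o]
oQxQx => oQbxQx   [Q → Q b]
oQbxQx => oQbbxQx   [Q → Q b]
oQbbxQx => oQbbbxQx   [Q → Q b]
oQbbbxQx => obbbbxQx   [Q → b]
obbbbxQx => obbbbxQbx   [Q → Q b]
obbbbxQbx => obbbbxbbx   [Q → b]

S => SQx => SQxQx => oQxQx => oQbxQx => oQbbxQx => oQbbbxQx => obbbbxQx => obbbbxQbx => obbbbxbbx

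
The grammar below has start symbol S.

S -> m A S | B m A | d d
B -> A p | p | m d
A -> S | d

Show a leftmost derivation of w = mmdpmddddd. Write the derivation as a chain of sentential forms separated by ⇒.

S ⇒ mAS   [S -> m A S]
mAS ⇒ mSS   [A -> S]
mSS ⇒ mmASS   [S -> m A S]
mmASS ⇒ mmSSS   [A -> S]
mmSSS ⇒ mmBmASS   [S -> B m A]
mmBmASS ⇒ mmApmASS   [B -> A p]
mmApmASS ⇒ mmdpmASS   [A -> d]
mmdpmASS ⇒ mmdpmdSS   [A -> d]
mmdpmdSS ⇒ mmdpmdddS   [S -> d d]
mmdpmdddS ⇒ mmdpmddddd   [S -> d d]

S ⇒ mAS ⇒ mSS ⇒ mmASS ⇒ mmSSS ⇒ mmBmASS ⇒ mmApmASS ⇒ mmdpmASS ⇒ mmdpmdSS ⇒ mmdpmdddS ⇒ mmdpmddddd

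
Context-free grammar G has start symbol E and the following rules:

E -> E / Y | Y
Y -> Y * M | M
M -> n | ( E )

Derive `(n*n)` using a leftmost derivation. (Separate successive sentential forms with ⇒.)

E⇒Y⇒M⇒(E)⇒(Y)⇒(Y*M)⇒(M*M)⇒(n*M)⇒(n*n)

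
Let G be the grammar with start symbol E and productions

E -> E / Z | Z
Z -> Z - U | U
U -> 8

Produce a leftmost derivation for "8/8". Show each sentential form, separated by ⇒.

E ⇒ E/Z ⇒ Z/Z ⇒ U/Z ⇒ 8/Z ⇒ 8/U ⇒ 8/8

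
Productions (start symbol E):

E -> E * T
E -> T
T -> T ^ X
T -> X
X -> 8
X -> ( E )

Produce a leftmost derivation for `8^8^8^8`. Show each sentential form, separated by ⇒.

E ⇒ T ⇒ T^X ⇒ T^X^X ⇒ T^X^X^X ⇒ X^X^X^X ⇒ 8^X^X^X ⇒ 8^8^X^X ⇒ 8^8^8^X ⇒ 8^8^8^8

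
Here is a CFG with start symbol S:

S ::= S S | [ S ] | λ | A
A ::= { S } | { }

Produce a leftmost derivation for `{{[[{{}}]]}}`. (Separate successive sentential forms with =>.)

S => A   [S ::= A]
A => {S}   [A ::= { S }]
{S} => {A}   [S ::= A]
{A} => {{S}}   [A ::= { S }]
{{S}} => {{[S]}}   [S ::= [ S ]]
{{[S]}} => {{[[S]]}}   [S ::= [ S ]]
{{[[S]]}} => {{[[A]]}}   [S ::= A]
{{[[A]]}} => {{[[{S}]]}}   [A ::= { S }]
{{[[{S}]]}} => {{[[{A}]]}}   [S ::= A]
{{[[{A}]]}} => {{[[{{}}]]}}   [A ::= { }]

S => A => {S} => {A} => {{S}} => {{[S]}} => {{[[S]]}} => {{[[A]]}} => {{[[{S}]]}} => {{[[{A}]]}} => {{[[{{}}]]}}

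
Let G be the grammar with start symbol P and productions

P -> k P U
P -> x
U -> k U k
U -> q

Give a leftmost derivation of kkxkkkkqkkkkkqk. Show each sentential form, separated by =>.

P=>kPU=>kkPUU=>kkxUU=>kkxkUkU=>kkxkkUkkU=>kkxkkkUkkkU=>kkxkkkkUkkkkU=>kkxkkkkqkkkkU=>kkxkkkkqkkkkkUk=>kkxkkkkqkkkkkqk

P => kPU   [P -> k P U]
kPU => kkPUU   [P -> k P U]
kkPUU => kkxUU   [P -> x]
kkxUU => kkxkUkU   [U -> k U k]
kkxkUkU => kkxkkUkkU   [U -> k U k]
kkxkkUkkU => kkxkkkUkkkU   [U -> k U k]
kkxkkkUkkkU => kkxkkkkUkkkkU   [U -> k U k]
kkxkkkkUkkkkU => kkxkkkkqkkkkU   [U -> q]
kkxkkkkqkkkkU => kkxkkkkqkkkkkUk   [U -> k U k]
kkxkkkkqkkkkkUk => kkxkkkkqkkkkkqk   [U -> q]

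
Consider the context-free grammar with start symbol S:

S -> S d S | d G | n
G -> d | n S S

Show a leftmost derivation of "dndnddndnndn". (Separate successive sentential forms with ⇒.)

S ⇒ SdS   [S -> S d S]
SdS ⇒ dGdS   [S -> d G]
dGdS ⇒ dnSSdS   [G -> n S S]
dnSSdS ⇒ dnSdSSdS   [S -> S d S]
dnSdSSdS ⇒ dndGdSSdS   [S -> d G]
dndGdSSdS ⇒ dndnSSdSSdS   [G -> n S S]
dndnSSdSSdS ⇒ dndndGSdSSdS   [S -> d G]
dndndGSdSSdS ⇒ dndnddSdSSdS   [G -> d]
dndnddSdSSdS ⇒ dndnddndSSdS   [S -> n]
dndnddndSSdS ⇒ dndnddndnSdS   [S -> n]
dndnddndnSdS ⇒ dndnddndnndS   [S -> n]
dndnddndnndS ⇒ dndnddndnndn   [S -> n]

S⇒SdS⇒dGdS⇒dnSSdS⇒dnSdSSdS⇒dndGdSSdS⇒dndnSSdSSdS⇒dndndGSdSSdS⇒dndnddSdSSdS⇒dndnddndSSdS⇒dndnddndnSdS⇒dndnddndnndS⇒dndnddndnndn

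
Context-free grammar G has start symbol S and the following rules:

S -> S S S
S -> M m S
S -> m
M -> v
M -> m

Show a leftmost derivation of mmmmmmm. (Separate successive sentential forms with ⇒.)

S ⇒ MmS ⇒ mmS ⇒ mmSSS ⇒ mmSSSSS ⇒ mmmSSSS ⇒ mmmmSSS ⇒ mmmmmSS ⇒ mmmmmmS ⇒ mmmmmmm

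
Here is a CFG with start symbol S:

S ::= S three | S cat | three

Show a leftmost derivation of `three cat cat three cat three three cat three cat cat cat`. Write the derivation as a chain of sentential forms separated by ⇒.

S ⇒ S cat ⇒ S cat cat ⇒ S cat cat cat ⇒ S three cat cat cat ⇒ S cat three cat cat cat ⇒ S three cat three cat cat cat ⇒ S three three cat three cat cat cat ⇒ S cat three three cat three cat cat cat ⇒ S three cat three three cat three cat cat cat ⇒ S cat three cat three three cat three cat cat cat ⇒ S cat cat three cat three three cat three cat cat cat ⇒ three cat cat three cat three three cat three cat cat cat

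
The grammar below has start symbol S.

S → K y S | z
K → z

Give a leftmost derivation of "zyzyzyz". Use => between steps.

S=>KyS=>zyS=>zyKyS=>zyzyS=>zyzyKyS=>zyzyzyS=>zyzyzyz

S => KyS   [S → K y S]
KyS => zyS   [K → z]
zyS => zyKyS   [S → K y S]
zyKyS => zyzyS   [K → z]
zyzyS => zyzyKyS   [S → K y S]
zyzyKyS => zyzyzyS   [K → z]
zyzyzyS => zyzyzyz   [S → z]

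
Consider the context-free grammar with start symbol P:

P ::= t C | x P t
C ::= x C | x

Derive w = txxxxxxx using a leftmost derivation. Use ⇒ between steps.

P ⇒ tC   [P ::= t C]
tC ⇒ txC   [C ::= x C]
txC ⇒ txxC   [C ::= x C]
txxC ⇒ txxxC   [C ::= x C]
txxxC ⇒ txxxxC   [C ::= x C]
txxxxC ⇒ txxxxxC   [C ::= x C]
txxxxxC ⇒ txxxxxxC   [C ::= x C]
txxxxxxC ⇒ txxxxxxx   [C ::= x]

P ⇒ tC ⇒ txC ⇒ txxC ⇒ txxxC ⇒ txxxxC ⇒ txxxxxC ⇒ txxxxxxC ⇒ txxxxxxx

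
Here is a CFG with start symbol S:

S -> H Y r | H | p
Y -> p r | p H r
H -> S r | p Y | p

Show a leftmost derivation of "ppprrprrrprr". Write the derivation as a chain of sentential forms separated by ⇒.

S⇒HYr⇒SrYr⇒HYrrYr⇒pYYrrYr⇒ppHrYrrYr⇒ppSrrYrrYr⇒ppHrrYrrYr⇒ppprrYrrYr⇒ppprrprrrYr⇒ppprrprrrprr

S ⇒ HYr   [S -> H Y r]
HYr ⇒ SrYr   [H -> S r]
SrYr ⇒ HYrrYr   [S -> H Y r]
HYrrYr ⇒ pYYrrYr   [H -> p Y]
pYYrrYr ⇒ ppHrYrrYr   [Y -> p H r]
ppHrYrrYr ⇒ ppSrrYrrYr   [H -> S r]
ppSrrYrrYr ⇒ ppHrrYrrYr   [S -> H]
ppHrrYrrYr ⇒ ppprrYrrYr   [H -> p]
ppprrYrrYr ⇒ ppprrprrrYr   [Y -> p r]
ppprrprrrYr ⇒ ppprrprrrprr   [Y -> p r]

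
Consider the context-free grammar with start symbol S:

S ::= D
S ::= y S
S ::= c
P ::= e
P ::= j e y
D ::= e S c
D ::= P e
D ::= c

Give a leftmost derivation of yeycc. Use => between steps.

S => yS   [S ::= y S]
yS => yD   [S ::= D]
yD => yeSc   [D ::= e S c]
yeSc => yeySc   [S ::= y S]
yeySc => yeyDc   [S ::= D]
yeyDc => yeycc   [D ::= c]

S => yS => yD => yeSc => yeySc => yeyDc => yeycc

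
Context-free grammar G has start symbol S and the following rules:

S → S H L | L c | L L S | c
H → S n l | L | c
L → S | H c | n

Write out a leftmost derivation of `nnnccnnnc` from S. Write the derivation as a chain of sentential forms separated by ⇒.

S ⇒ LLS ⇒ SLS ⇒ LLSLS ⇒ nLSLS ⇒ nnSLS ⇒ nnLcLS ⇒ nnHccLS ⇒ nnLccLS ⇒ nnnccLS ⇒ nnnccnS ⇒ nnnccnLLS ⇒ nnnccnnLS ⇒ nnnccnnnS ⇒ nnnccnnnc

S ⇒ LLS   [S → L L S]
LLS ⇒ SLS   [L → S]
SLS ⇒ LLSLS   [S → L L S]
LLSLS ⇒ nLSLS   [L → n]
nLSLS ⇒ nnSLS   [L → n]
nnSLS ⇒ nnLcLS   [S → L c]
nnLcLS ⇒ nnHccLS   [L → H c]
nnHccLS ⇒ nnLccLS   [H → L]
nnLccLS ⇒ nnnccLS   [L → n]
nnnccLS ⇒ nnnccnS   [L → n]
nnnccnS ⇒ nnnccnLLS   [S → L L S]
nnnccnLLS ⇒ nnnccnnLS   [L → n]
nnnccnnLS ⇒ nnnccnnnS   [L → n]
nnnccnnnS ⇒ nnnccnnnc   [S → c]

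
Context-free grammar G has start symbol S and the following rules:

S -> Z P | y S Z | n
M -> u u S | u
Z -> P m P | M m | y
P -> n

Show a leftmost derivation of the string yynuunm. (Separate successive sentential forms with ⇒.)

S ⇒ ySZ ⇒ yZPZ ⇒ yyPZ ⇒ yynZ ⇒ yynMm ⇒ yynuuSm ⇒ yynuunm

S ⇒ ySZ   [S -> y S Z]
ySZ ⇒ yZPZ   [S -> Z P]
yZPZ ⇒ yyPZ   [Z -> y]
yyPZ ⇒ yynZ   [P -> n]
yynZ ⇒ yynMm   [Z -> M m]
yynMm ⇒ yynuuSm   [M -> u u S]
yynuuSm ⇒ yynuunm   [S -> n]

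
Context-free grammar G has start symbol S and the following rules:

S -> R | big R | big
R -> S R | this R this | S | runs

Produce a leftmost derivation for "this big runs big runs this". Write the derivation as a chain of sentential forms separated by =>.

S => R => this R this => this S R this => this big R R this => this big S R R this => this big R R R this => this big runs R R this => this big runs S R this => this big runs big R this => this big runs big runs this

S => R   [S -> R]
R => this R this   [R -> this R this]
this R this => this S R this   [R -> S R]
this S R this => this big R R this   [S -> big R]
this big R R this => this big S R R this   [R -> S R]
this big S R R this => this big R R R this   [S -> R]
this big R R R this => this big runs R R this   [R -> runs]
this big runs R R this => this big runs S R this   [R -> S]
this big runs S R this => this big runs big R this   [S -> big]
this big runs big R this => this big runs big runs this   [R -> runs]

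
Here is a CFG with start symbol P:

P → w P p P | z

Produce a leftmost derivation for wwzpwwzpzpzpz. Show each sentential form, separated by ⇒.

P ⇒ wPpP ⇒ wwPpPpP ⇒ wwzpPpP ⇒ wwzpwPpPpP ⇒ wwzpwwPpPpPpP ⇒ wwzpwwzpPpPpP ⇒ wwzpwwzpzpPpP ⇒ wwzpwwzpzpzpP ⇒ wwzpwwzpzpzpz

P ⇒ wPpP   [P → w P p P]
wPpP ⇒ wwPpPpP   [P → w P p P]
wwPpPpP ⇒ wwzpPpP   [P → z]
wwzpPpP ⇒ wwzpwPpPpP   [P → w P p P]
wwzpwPpPpP ⇒ wwzpwwPpPpPpP   [P → w P p P]
wwzpwwPpPpPpP ⇒ wwzpwwzpPpPpP   [P → z]
wwzpwwzpPpPpP ⇒ wwzpwwzpzpPpP   [P → z]
wwzpwwzpzpPpP ⇒ wwzpwwzpzpzpP   [P → z]
wwzpwwzpzpzpP ⇒ wwzpwwzpzpzpz   [P → z]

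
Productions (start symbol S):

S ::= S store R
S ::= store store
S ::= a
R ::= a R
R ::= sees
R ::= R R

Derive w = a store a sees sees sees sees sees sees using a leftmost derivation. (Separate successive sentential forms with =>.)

S => S store R => a store R => a store R R => a store R R R => a store R R R R => a store R R R R R => a store a R R R R R => a store a R R R R R R => a store a sees R R R R R => a store a sees sees R R R R => a store a sees sees sees R R R => a store a sees sees sees sees R R => a store a sees sees sees sees sees R => a store a sees sees sees sees sees sees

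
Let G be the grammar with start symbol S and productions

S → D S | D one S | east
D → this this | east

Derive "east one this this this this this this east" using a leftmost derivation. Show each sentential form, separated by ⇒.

S ⇒ D one S ⇒ east one S ⇒ east one D S ⇒ east one this this S ⇒ east one this this D S ⇒ east one this this this this S ⇒ east one this this this this D S ⇒ east one this this this this this this S ⇒ east one this this this this this this east

S ⇒ D one S   [S → D one S]
D one S ⇒ east one S   [D → east]
east one S ⇒ east one D S   [S → D S]
east one D S ⇒ east one this this S   [D → this this]
east one this this S ⇒ east one this this D S   [S → D S]
east one this this D S ⇒ east one this this this this S   [D → this this]
east one this this this this S ⇒ east one this this this this D S   [S → D S]
east one this this this this D S ⇒ east one this this this this this this S   [D → this this]
east one this this this this this this S ⇒ east one this this this this this this east   [S → east]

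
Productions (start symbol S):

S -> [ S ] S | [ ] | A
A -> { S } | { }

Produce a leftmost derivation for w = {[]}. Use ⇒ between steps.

S ⇒ A ⇒ {S} ⇒ {[]}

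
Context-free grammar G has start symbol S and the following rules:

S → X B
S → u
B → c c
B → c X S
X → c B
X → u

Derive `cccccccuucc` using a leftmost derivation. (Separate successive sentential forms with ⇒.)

S⇒XB⇒cBB⇒ccXSB⇒cccBSB⇒ccccXSSB⇒cccccBSSB⇒cccccccSSB⇒cccccccuSB⇒cccccccuuB⇒cccccccuucc

S ⇒ XB   [S → X B]
XB ⇒ cBB   [X → c B]
cBB ⇒ ccXSB   [B → c X S]
ccXSB ⇒ cccBSB   [X → c B]
cccBSB ⇒ ccccXSSB   [B → c X S]
ccccXSSB ⇒ cccccBSSB   [X → c B]
cccccBSSB ⇒ cccccccSSB   [B → c c]
cccccccSSB ⇒ cccccccuSB   [S → u]
cccccccuSB ⇒ cccccccuuB   [S → u]
cccccccuuB ⇒ cccccccuucc   [B → c c]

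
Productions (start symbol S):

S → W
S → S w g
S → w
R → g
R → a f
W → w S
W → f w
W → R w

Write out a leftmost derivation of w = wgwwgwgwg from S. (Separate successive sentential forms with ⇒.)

S ⇒ Swg   [S → S w g]
Swg ⇒ Swgwg   [S → S w g]
Swgwg ⇒ Wwgwg   [S → W]
Wwgwg ⇒ wSwgwg   [W → w S]
wSwgwg ⇒ wSwgwgwg   [S → S w g]
wSwgwgwg ⇒ wWwgwgwg   [S → W]
wWwgwgwg ⇒ wRwwgwgwg   [W → R w]
wRwwgwgwg ⇒ wgwwgwgwg   [R → g]

S ⇒ Swg ⇒ Swgwg ⇒ Wwgwg ⇒ wSwgwg ⇒ wSwgwgwg ⇒ wWwgwgwg ⇒ wRwwgwgwg ⇒ wgwwgwgwg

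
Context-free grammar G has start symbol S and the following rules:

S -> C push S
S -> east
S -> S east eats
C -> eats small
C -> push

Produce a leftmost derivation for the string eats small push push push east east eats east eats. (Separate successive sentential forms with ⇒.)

S ⇒ C push S   [S -> C push S]
C push S ⇒ eats small push S   [C -> eats small]
eats small push S ⇒ eats small push S east eats   [S -> S east eats]
eats small push S east eats ⇒ eats small push S east eats east eats   [S -> S east eats]
eats small push S east eats east eats ⇒ eats small push C push S east eats east eats   [S -> C push S]
eats small push C push S east eats east eats ⇒ eats small push push push S east eats east eats   [C -> push]
eats small push push push S east eats east eats ⇒ eats small push push push east east eats east eats   [S -> east]

S ⇒ C push S ⇒ eats small push S ⇒ eats small push S east eats ⇒ eats small push S east eats east eats ⇒ eats small push C push S east eats east eats ⇒ eats small push push push S east eats east eats ⇒ eats small push push push east east eats east eats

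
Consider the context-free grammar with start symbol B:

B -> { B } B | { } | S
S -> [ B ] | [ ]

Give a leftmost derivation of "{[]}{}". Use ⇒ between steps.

B ⇒ {B}B   [B -> { B } B]
{B}B ⇒ {S}B   [B -> S]
{S}B ⇒ {[]}B   [S -> [ ]]
{[]}B ⇒ {[]}{}   [B -> { }]

B ⇒ {B}B ⇒ {S}B ⇒ {[]}B ⇒ {[]}{}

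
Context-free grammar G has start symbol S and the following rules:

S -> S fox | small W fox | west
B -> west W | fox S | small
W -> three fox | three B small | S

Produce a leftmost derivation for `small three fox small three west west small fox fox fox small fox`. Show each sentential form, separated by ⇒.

S ⇒ small W fox ⇒ small three B small fox ⇒ small three fox S small fox ⇒ small three fox S fox small fox ⇒ small three fox S fox fox small fox ⇒ small three fox small W fox fox fox small fox ⇒ small three fox small three B small fox fox fox small fox ⇒ small three fox small three west W small fox fox fox small fox ⇒ small three fox small three west S small fox fox fox small fox ⇒ small three fox small three west west small fox fox fox small fox

S ⇒ small W fox   [S -> small W fox]
small W fox ⇒ small three B small fox   [W -> three B small]
small three B small fox ⇒ small three fox S small fox   [B -> fox S]
small three fox S small fox ⇒ small three fox S fox small fox   [S -> S fox]
small three fox S fox small fox ⇒ small three fox S fox fox small fox   [S -> S fox]
small three fox S fox fox small fox ⇒ small three fox small W fox fox fox small fox   [S -> small W fox]
small three fox small W fox fox fox small fox ⇒ small three fox small three B small fox fox fox small fox   [W -> three B small]
small three fox small three B small fox fox fox small fox ⇒ small three fox small three west W small fox fox fox small fox   [B -> west W]
small three fox small three west W small fox fox fox small fox ⇒ small three fox small three west S small fox fox fox small fox   [W -> S]
small three fox small three west S small fox fox fox small fox ⇒ small three fox small three west west small fox fox fox small fox   [S -> west]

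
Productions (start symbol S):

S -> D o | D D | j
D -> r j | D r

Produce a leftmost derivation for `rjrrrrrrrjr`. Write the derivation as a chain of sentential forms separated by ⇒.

S ⇒ DD ⇒ DrD ⇒ DrrD ⇒ DrrrD ⇒ DrrrrD ⇒ DrrrrrD ⇒ DrrrrrrD ⇒ rjrrrrrrD ⇒ rjrrrrrrDr ⇒ rjrrrrrrrjr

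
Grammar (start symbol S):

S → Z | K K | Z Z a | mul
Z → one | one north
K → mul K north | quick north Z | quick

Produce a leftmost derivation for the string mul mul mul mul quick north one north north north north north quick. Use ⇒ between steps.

S ⇒ K K   [S → K K]
K K ⇒ mul K north K   [K → mul K north]
mul K north K ⇒ mul mul K north north K   [K → mul K north]
mul mul K north north K ⇒ mul mul mul K north north north K   [K → mul K north]
mul mul mul K north north north K ⇒ mul mul mul mul K north north north north K   [K → mul K north]
mul mul mul mul K north north north north K ⇒ mul mul mul mul quick north Z north north north north K   [K → quick north Z]
mul mul mul mul quick north Z north north north north K ⇒ mul mul mul mul quick north one north north north north north K   [Z → one north]
mul mul mul mul quick north one north north north north north K ⇒ mul mul mul mul quick north one north north north north north quick   [K → quick]

S ⇒ K K ⇒ mul K north K ⇒ mul mul K north north K ⇒ mul mul mul K north north north K ⇒ mul mul mul mul K north north north north K ⇒ mul mul mul mul quick north Z north north north north K ⇒ mul mul mul mul quick north one north north north north north K ⇒ mul mul mul mul quick north one north north north north north quick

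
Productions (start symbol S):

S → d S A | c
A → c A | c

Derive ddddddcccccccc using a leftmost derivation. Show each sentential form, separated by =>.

S=>dSA=>ddSAA=>dddSAAA=>ddddSAAAA=>dddddSAAAAA=>ddddddSAAAAAA=>ddddddcAAAAAA=>ddddddccAAAAA=>ddddddcccAAAAA=>ddddddccccAAAA=>ddddddcccccAAA=>ddddddccccccAA=>ddddddcccccccA=>ddddddcccccccc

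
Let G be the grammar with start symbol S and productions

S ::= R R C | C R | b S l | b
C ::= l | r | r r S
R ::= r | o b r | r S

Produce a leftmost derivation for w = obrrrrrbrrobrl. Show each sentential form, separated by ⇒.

S⇒RRC⇒obrRC⇒obrrSC⇒obrrCRC⇒obrrrrSRC⇒obrrrrRRCRC⇒obrrrrrSRCRC⇒obrrrrrbRCRC⇒obrrrrrbrCRC⇒obrrrrrbrrRC⇒obrrrrrbrrobrC⇒obrrrrrbrrobrl

S ⇒ RRC   [S ::= R R C]
RRC ⇒ obrRC   [R ::= o b r]
obrRC ⇒ obrrSC   [R ::= r S]
obrrSC ⇒ obrrCRC   [S ::= C R]
obrrCRC ⇒ obrrrrSRC   [C ::= r r S]
obrrrrSRC ⇒ obrrrrRRCRC   [S ::= R R C]
obrrrrRRCRC ⇒ obrrrrrSRCRC   [R ::= r S]
obrrrrrSRCRC ⇒ obrrrrrbRCRC   [S ::= b]
obrrrrrbRCRC ⇒ obrrrrrbrCRC   [R ::= r]
obrrrrrbrCRC ⇒ obrrrrrbrrRC   [C ::= r]
obrrrrrbrrRC ⇒ obrrrrrbrrobrC   [R ::= o b r]
obrrrrrbrrobrC ⇒ obrrrrrbrrobrl   [C ::= l]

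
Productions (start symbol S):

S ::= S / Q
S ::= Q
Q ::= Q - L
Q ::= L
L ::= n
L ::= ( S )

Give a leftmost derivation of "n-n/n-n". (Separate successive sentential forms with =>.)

S => S/Q => Q/Q => Q-L/Q => L-L/Q => n-L/Q => n-n/Q => n-n/Q-L => n-n/L-L => n-n/n-L => n-n/n-n

S => S/Q   [S ::= S / Q]
S/Q => Q/Q   [S ::= Q]
Q/Q => Q-L/Q   [Q ::= Q - L]
Q-L/Q => L-L/Q   [Q ::= L]
L-L/Q => n-L/Q   [L ::= n]
n-L/Q => n-n/Q   [L ::= n]
n-n/Q => n-n/Q-L   [Q ::= Q - L]
n-n/Q-L => n-n/L-L   [Q ::= L]
n-n/L-L => n-n/n-L   [L ::= n]
n-n/n-L => n-n/n-n   [L ::= n]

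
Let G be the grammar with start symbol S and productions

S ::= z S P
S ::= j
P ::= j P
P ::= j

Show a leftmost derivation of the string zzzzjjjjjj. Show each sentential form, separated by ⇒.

S ⇒ zSP   [S ::= z S P]
zSP ⇒ zzSPP   [S ::= z S P]
zzSPP ⇒ zzzSPPP   [S ::= z S P]
zzzSPPP ⇒ zzzzSPPPP   [S ::= z S P]
zzzzSPPPP ⇒ zzzzjPPPP   [S ::= j]
zzzzjPPPP ⇒ zzzzjjPPP   [P ::= j]
zzzzjjPPP ⇒ zzzzjjjPPP   [P ::= j P]
zzzzjjjPPP ⇒ zzzzjjjjPP   [P ::= j]
zzzzjjjjPP ⇒ zzzzjjjjjP   [P ::= j]
zzzzjjjjjP ⇒ zzzzjjjjjj   [P ::= j]

S ⇒ zSP ⇒ zzSPP ⇒ zzzSPPP ⇒ zzzzSPPPP ⇒ zzzzjPPPP ⇒ zzzzjjPPP ⇒ zzzzjjjPPP ⇒ zzzzjjjjPP ⇒ zzzzjjjjjP ⇒ zzzzjjjjjj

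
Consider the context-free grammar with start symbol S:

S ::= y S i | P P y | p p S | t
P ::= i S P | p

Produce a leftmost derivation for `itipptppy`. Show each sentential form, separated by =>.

S => PPy   [S ::= P P y]
PPy => iSPPy   [P ::= i S P]
iSPPy => itPPy   [S ::= t]
itPPy => itiSPPy   [P ::= i S P]
itiSPPy => itippSPPy   [S ::= p p S]
itippSPPy => itipptPPy   [S ::= t]
itipptPPy => itipptpPy   [P ::= p]
itipptpPy => itipptppy   [P ::= p]

S => PPy => iSPPy => itPPy => itiSPPy => itippSPPy => itipptPPy => itipptpPy => itipptppy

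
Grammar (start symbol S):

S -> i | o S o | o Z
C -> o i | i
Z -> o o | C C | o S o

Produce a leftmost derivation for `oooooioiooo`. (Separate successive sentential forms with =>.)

S => oSo   [S -> o S o]
oSo => ooSoo   [S -> o S o]
ooSoo => oooSooo   [S -> o S o]
oooSooo => ooooZooo   [S -> o Z]
ooooZooo => ooooCCooo   [Z -> C C]
ooooCCooo => oooooiCooo   [C -> o i]
oooooiCooo => oooooioiooo   [C -> o i]

S => oSo => ooSoo => oooSooo => ooooZooo => ooooCCooo => oooooiCooo => oooooioiooo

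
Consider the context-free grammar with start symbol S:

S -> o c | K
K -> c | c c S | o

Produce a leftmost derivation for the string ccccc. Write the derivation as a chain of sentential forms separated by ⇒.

S ⇒ K   [S -> K]
K ⇒ ccS   [K -> c c S]
ccS ⇒ ccK   [S -> K]
ccK ⇒ ccccS   [K -> c c S]
ccccS ⇒ ccccK   [S -> K]
ccccK ⇒ ccccc   [K -> c]

S⇒K⇒ccS⇒ccK⇒ccccS⇒ccccK⇒ccccc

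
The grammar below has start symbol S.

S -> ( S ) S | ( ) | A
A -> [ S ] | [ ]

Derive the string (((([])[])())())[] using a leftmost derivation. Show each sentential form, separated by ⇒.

S ⇒ (S)S ⇒ ((S)S)S ⇒ (((S)S)S)S ⇒ ((((S)S)S)S)S ⇒ ((((A)S)S)S)S ⇒ (((([])S)S)S)S ⇒ (((([])A)S)S)S ⇒ (((([])[])S)S)S ⇒ (((([])[])())S)S ⇒ (((([])[])())())S ⇒ (((([])[])())())A ⇒ (((([])[])())())[]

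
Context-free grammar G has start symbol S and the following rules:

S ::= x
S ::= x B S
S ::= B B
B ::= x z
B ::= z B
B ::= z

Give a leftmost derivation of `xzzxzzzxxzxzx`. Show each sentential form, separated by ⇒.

S⇒xBS⇒xzBS⇒xzzS⇒xzzxBS⇒xzzxzBS⇒xzzxzzBS⇒xzzxzzzS⇒xzzxzzzxBS⇒xzzxzzzxxzS⇒xzzxzzzxxzxBS⇒xzzxzzzxxzxzS⇒xzzxzzzxxzxzx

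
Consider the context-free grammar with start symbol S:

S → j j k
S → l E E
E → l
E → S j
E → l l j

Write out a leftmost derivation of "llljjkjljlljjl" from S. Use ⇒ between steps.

S ⇒ lEE ⇒ lSjE ⇒ llEEjE ⇒ llSjEjE ⇒ lllEEjEjE ⇒ lllSjEjEjE ⇒ llljjkjEjEjE ⇒ llljjkjljEjE ⇒ llljjkjljlljjE ⇒ llljjkjljlljjl

S ⇒ lEE   [S → l E E]
lEE ⇒ lSjE   [E → S j]
lSjE ⇒ llEEjE   [S → l E E]
llEEjE ⇒ llSjEjE   [E → S j]
llSjEjE ⇒ lllEEjEjE   [S → l E E]
lllEEjEjE ⇒ lllSjEjEjE   [E → S j]
lllSjEjEjE ⇒ llljjkjEjEjE   [S → j j k]
llljjkjEjEjE ⇒ llljjkjljEjE   [E → l]
llljjkjljEjE ⇒ llljjkjljlljjE   [E → l l j]
llljjkjljlljjE ⇒ llljjkjljlljjl   [E → l]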